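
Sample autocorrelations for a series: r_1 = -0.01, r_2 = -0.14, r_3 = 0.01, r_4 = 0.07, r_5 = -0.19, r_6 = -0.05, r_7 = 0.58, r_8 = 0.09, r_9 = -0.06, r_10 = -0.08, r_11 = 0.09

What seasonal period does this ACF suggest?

The largest autocorrelation is r_7 = 0.58; the remaining lags stay at or below 0.09.
The dominant spike at lag 7 indicates a seasonal period of 7.

7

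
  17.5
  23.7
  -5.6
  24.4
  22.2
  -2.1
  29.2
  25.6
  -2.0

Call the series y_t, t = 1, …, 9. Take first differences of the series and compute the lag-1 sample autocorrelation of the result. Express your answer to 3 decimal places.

First differences Δy: 6.2, -29.3, 30.0, -2.2, -24.3, 31.3, -3.6, -27.6
Mean of differences = -2.4375
Numerator Σ(Δy_t−Δȳ)(Δy_{t+1}−Δȳ) = -1848.4202
Denominator Σ(Δy_t−Δȳ)² = 4099.1388
r_1(Δy) = -1848.4202 / 4099.1388 = -0.451

-0.451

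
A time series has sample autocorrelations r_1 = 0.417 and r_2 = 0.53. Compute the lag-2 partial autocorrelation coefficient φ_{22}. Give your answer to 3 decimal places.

φ_{22} = (r_2 − r_1²) / (1 − r_1²)
r_1² = (0.417)² = 0.173889
Numerator = 0.53 − 0.1739 = 0.3561; denominator = 1 − 0.1739 = 0.8261
φ_{22} = 0.3561 / 0.8261 = 0.431

0.431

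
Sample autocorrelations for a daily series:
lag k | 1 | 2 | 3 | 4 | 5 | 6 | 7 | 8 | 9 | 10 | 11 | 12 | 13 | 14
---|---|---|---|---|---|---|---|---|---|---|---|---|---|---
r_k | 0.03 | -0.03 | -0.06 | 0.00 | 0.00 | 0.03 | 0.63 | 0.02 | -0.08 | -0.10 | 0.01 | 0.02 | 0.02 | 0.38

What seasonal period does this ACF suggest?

7

The largest autocorrelation is r_7 = 0.63, with a weaker echo at lag 14 (0.38); the remaining lags stay at or below 0.03.
The dominant spike at lag 7 indicates a seasonal period of 7.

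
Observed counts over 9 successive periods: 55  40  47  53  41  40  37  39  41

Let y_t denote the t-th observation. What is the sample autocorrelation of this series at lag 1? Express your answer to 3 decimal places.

Mean ȳ = (55 + 40 + 47 + 53 + 41 + 40 + 37 + 39 + 41)/9 = 43.6667
Numerator Σ_{t=1}^{8}(y_t−ȳ)(y_{t+1}−ȳ) = 30.2222
Denominator Σ(y_t−ȳ)² = 334.0000
r_1 = 30.2222 / 334.0000 = 0.090

0.090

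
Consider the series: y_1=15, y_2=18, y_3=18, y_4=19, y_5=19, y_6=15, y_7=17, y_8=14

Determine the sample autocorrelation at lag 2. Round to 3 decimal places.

0.162

Mean ȳ = (15 + 18 + 18 + 19 + 19 + 15 + 17 + 14)/8 = 16.8750
Deviations from mean: -1.8750, 1.1250, 1.1250, 2.1250, 2.1250, -1.8750, 0.1250, -2.8750
Numerator Σ_{t=1}^{6}(y_t−ȳ)(y_{t+2}−ȳ) = 4.3438
Denominator Σ(y_t−ȳ)² = 26.8750
r_2 = 4.3438 / 26.8750 = 0.162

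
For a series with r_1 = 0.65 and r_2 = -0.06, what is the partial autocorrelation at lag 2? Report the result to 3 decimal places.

-0.835

φ_{22} = (r_2 − r_1²) / (1 − r_1²)
r_1² = (0.65)² = 0.4225
Numerator = -0.06 − 0.4225 = -0.4825; denominator = 1 − 0.4225 = 0.5775
φ_{22} = -0.4825 / 0.5775 = -0.835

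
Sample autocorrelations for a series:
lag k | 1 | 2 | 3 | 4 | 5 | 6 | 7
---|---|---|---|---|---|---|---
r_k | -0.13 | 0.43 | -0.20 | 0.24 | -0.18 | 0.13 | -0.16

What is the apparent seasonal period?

The largest autocorrelation is r_2 = 0.43, with a weaker echo at lag 4 (0.24); the remaining lags stay at or below 0.13.
The dominant spike at lag 2 indicates a seasonal period of 2.

2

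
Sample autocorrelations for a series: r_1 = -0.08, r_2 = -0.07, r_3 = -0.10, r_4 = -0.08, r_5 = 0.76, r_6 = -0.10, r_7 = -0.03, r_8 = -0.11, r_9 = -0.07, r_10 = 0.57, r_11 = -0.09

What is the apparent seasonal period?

The largest autocorrelation is r_5 = 0.76, with a weaker echo at lag 10 (0.57); the remaining lags stay at or below -0.03.
The dominant spike at lag 5 indicates a seasonal period of 5.

5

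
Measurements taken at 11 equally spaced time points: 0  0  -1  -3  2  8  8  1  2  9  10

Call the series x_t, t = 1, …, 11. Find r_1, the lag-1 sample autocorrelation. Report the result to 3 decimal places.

0.472

Mean x̄ = (0 + 0 − 1 − 3 + 2 + 8 + 8 + 1 + 2 + 9 + 10)/11 = 3.2727
Numerator Σ_{t=1}^{10}(x_t−x̄)(x_{t+1}−x̄) = 99.1983
Denominator Σ(x_t−x̄)² = 210.1818
r_1 = 99.1983 / 210.1818 = 0.472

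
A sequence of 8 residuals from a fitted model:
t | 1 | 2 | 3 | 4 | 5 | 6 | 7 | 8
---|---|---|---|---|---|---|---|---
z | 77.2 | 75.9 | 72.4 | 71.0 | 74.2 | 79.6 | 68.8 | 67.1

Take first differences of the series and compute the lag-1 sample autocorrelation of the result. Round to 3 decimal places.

First differences Δz: -1.3, -3.5, -1.4, 3.2, 5.4, -10.8, -1.7
Mean of differences = -1.4429
Numerator Σ(Δz_t−Δz̄)(Δz_{t+1}−Δz̄) = -30.0361
Denominator Σ(Δz_t−Δz̄)² = 160.2571
r_1(Δz) = -30.0361 / 160.2571 = -0.187

-0.187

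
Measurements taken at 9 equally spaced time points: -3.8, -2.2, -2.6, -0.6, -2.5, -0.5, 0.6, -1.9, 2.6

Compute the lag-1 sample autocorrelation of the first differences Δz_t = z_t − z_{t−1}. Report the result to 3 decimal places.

First differences Δz: 1.6, -0.4, 2.0, -1.9, 2.0, 1.1, -2.5, 4.5
Mean of differences = 0.8000
Numerator Σ(Δz_t−Δz̄)(Δz_{t+1}−Δz̄) = -21.7200
Denominator Σ(Δz_t−Δz̄)² = 36.9200
r_1(Δz) = -21.7200 / 36.9200 = -0.588

-0.588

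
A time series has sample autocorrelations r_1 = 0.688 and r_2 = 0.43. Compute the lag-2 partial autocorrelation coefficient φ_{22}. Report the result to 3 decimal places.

φ_{22} = (r_2 − r_1²) / (1 − r_1²)
r_1² = (0.688)² = 0.473344
Numerator = 0.43 − 0.4733 = -0.0433; denominator = 1 − 0.4733 = 0.5267
φ_{22} = -0.0433 / 0.5267 = -0.082

-0.082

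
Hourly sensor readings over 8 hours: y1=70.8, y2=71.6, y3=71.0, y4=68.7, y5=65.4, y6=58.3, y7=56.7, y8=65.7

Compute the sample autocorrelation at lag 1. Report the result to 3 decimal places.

0.626

Mean ȳ = (70.8 + 71.6 + 71.0 + 68.7 + 65.4 + 58.3 + 56.7 + 65.7)/8 = 66.0250
Deviations from mean: 4.7750, 5.5750, 4.9750, 2.6750, -0.6250, -7.7250, -9.3250, -0.3250
Σ(y_t−ȳ)(y_{t+1}−ȳ) = (26.6206) + (27.7356) + (13.3081) + (-1.6719) + (4.8281) + (72.0356) + (3.0306) = 145.8869
Denominator Σ(y_t−ȳ)² = 232.9150
r_1 = 145.8869 / 232.9150 = 0.626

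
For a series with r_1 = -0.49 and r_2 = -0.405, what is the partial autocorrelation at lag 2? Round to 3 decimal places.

φ_{22} = (r_2 − r_1²) / (1 − r_1²)
r_1² = (-0.49)² = 0.2401
Numerator = -0.405 − 0.2401 = -0.6451; denominator = 1 − 0.2401 = 0.7599
φ_{22} = -0.6451 / 0.7599 = -0.849

-0.849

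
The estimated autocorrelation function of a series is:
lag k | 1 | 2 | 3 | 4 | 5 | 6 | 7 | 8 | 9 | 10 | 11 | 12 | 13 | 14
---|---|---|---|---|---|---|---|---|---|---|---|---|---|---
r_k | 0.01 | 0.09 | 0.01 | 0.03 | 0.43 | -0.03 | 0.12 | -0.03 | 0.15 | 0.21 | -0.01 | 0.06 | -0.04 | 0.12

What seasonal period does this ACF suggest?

The largest autocorrelation is r_5 = 0.43, with a weaker echo at lag 10 (0.21); the remaining lags stay at or below 0.15.
The dominant spike at lag 5 indicates a seasonal period of 5.

5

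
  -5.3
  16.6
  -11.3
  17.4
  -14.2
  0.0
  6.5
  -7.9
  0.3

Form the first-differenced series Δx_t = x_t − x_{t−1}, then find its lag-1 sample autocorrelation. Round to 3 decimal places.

-0.798

First differences Δx: 21.9, -27.9, 28.7, -31.6, 14.2, 6.5, -14.4, 8.2
Mean of differences = 0.7000
Numerator Σ(Δx_t−Δx̄)(Δx_{t+1}−Δx̄) = -2870.1000
Denominator Σ(Δx_t−Δx̄)² = 3594.8400
r_1(Δx) = -2870.1000 / 3594.8400 = -0.798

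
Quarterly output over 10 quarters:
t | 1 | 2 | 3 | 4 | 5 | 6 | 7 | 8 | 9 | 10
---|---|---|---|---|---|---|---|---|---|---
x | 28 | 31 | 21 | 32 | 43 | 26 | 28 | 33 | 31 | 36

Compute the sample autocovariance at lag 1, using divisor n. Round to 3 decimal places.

-4.931

Mean x̄ = (28 + 31 + 21 + 32 + 43 + 26 + 28 + 33 + 31 + 36)/10 = 30.9000
Σ_{t=1}^{9}(x_t−x̄)(x_{t+1}−x̄) = -49.3100
γ_1 = -49.3100 / 10 = -4.931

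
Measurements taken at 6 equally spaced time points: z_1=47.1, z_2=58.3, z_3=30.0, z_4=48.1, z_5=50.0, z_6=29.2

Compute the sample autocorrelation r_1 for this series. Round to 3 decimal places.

Mean z̄ = (47.1 + 58.3 + 30.0 + 48.1 + 50.0 + 29.2)/6 = 43.7833
Deviations from mean: 3.3167, 14.5167, -13.7833, 4.3167, 6.2167, -14.5833
Σ(z_t−z̄)(z_{t+1}−z̄) = (48.1469) + (-200.0881) + (-59.4981) + (26.8353) + (-90.6597) = -275.2636
Denominator Σ(z_t−z̄)² = 681.6683
r_1 = -275.2636 / 681.6683 = -0.404

-0.404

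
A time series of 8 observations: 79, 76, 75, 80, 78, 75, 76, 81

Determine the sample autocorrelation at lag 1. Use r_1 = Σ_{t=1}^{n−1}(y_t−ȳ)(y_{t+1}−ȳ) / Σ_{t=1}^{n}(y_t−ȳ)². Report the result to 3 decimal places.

Mean ȳ = (79 + 76 + 75 + 80 + 78 + 75 + 76 + 81)/8 = 77.5000
Numerator Σ_{t=1}^{7}(y_t−ȳ)(y_{t+1}−ȳ) = -6.2500
Denominator Σ(y_t−ȳ)² = 38.0000
r_1 = -6.2500 / 38.0000 = -0.164

-0.164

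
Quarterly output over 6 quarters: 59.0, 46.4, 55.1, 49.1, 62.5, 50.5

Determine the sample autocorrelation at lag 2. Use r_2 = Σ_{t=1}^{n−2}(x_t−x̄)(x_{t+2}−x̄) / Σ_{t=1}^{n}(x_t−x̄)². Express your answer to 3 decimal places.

0.355

Mean x̄ = (59.0 + 46.4 + 55.1 + 49.1 + 62.5 + 50.5)/6 = 53.7667
Σ(x_t−x̄)(x_{t+2}−x̄) = (6.9778) + (34.3778) + (11.6444) + (15.2444) = 68.2444
Denominator Σ(x_t−x̄)² = 192.1533
r_2 = 68.2444 / 192.1533 = 0.355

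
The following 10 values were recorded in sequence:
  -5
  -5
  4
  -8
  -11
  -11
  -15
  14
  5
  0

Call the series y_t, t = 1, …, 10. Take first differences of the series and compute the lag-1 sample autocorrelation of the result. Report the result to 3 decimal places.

-0.343

First differences Δy: 0, 9, -12, -3, 0, -4, 29, -9, -5
Mean of differences = 0.5556
Numerator Σ(Δy_t−Δȳ)(Δy_{t+1}−Δȳ) = -409.8642
Denominator Σ(Δy_t−Δȳ)² = 1194.2222
r_1(Δy) = -409.8642 / 1194.2222 = -0.343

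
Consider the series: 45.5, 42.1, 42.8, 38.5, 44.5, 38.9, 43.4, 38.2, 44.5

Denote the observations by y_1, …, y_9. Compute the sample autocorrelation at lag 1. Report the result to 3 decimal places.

Mean ȳ = (45.5 + 42.1 + 42.8 + 38.5 + 44.5 + 38.9 + 43.4 + 38.2 + 44.5)/9 = 42.0444
Numerator Σ_{t=1}^{8}(y_t−ȳ)(y_{t+1}−ȳ) = -37.7831
Denominator Σ(y_t−ȳ)² = 63.6422
r_1 = -37.7831 / 63.6422 = -0.594

-0.594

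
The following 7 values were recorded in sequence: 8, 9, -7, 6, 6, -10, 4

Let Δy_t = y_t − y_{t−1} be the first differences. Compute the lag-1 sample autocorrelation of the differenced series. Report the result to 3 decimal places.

-0.527

First differences Δy: 1, -16, 13, 0, -16, 14
Mean of differences = -0.6667
Numerator Σ(Δy_t−Δȳ)(Δy_{t+1}−Δȳ) = -461.1111
Denominator Σ(Δy_t−Δȳ)² = 875.3333
r_1(Δy) = -461.1111 / 875.3333 = -0.527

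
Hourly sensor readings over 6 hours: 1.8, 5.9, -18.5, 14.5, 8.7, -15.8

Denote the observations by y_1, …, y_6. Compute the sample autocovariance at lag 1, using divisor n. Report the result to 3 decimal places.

-62.067

Mean ȳ = (1.8 + 5.9 − 18.5 + 14.5 + 8.7 − 15.8)/6 = -0.5667
Σ_{t=1}^{5}(y_t−ȳ)(y_{t+1}−ȳ) = -372.4044
γ_1 = -372.4044 / 6 = -62.067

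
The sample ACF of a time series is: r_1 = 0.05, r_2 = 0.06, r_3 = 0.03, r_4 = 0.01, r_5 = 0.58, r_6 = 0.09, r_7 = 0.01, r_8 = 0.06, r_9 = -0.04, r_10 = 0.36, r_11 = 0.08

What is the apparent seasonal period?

5

The largest autocorrelation is r_5 = 0.58, with a weaker echo at lag 10 (0.36); the remaining lags stay at or below 0.09.
The dominant spike at lag 5 indicates a seasonal period of 5.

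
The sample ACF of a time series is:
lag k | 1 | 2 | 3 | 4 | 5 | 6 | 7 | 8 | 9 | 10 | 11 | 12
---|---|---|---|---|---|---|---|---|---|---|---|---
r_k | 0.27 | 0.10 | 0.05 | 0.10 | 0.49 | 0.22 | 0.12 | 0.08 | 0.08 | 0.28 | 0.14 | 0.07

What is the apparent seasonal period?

The largest autocorrelation is r_5 = 0.49, with a weaker echo at lag 10 (0.28); the remaining lags stay at or below 0.27. The elevated value at lag 1 (0.27), dropping to 0.10 at lag 2, reflects decaying short-term dependence rather than seasonality.
The dominant spike at lag 5 indicates a seasonal period of 5.

5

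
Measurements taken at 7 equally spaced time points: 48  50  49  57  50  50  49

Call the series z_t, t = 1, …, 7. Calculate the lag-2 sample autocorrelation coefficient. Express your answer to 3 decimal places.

Mean z̄ = (48 + 50 + 49 + 57 + 50 + 50 + 49)/7 = 50.4286
Deviations from mean: -2.4286, -0.4286, -1.4286, 6.5714, -0.4286, -0.4286, -1.4286
Numerator Σ_{t=1}^{5}(z_t−z̄)(z_{t+2}−z̄) = -0.9388
Denominator Σ(z_t−z̄)² = 53.7143
r_2 = -0.9388 / 53.7143 = -0.017

-0.017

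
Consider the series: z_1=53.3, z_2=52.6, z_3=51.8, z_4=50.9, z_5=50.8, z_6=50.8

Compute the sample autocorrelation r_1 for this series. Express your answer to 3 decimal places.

Mean z̄ = (53.3 + 52.6 + 51.8 + 50.9 + 50.8 + 50.8)/6 = 51.7000
Deviations from mean: 1.6000, 0.9000, 0.1000, -0.8000, -0.9000, -0.9000
Σ(z_t−z̄)(z_{t+1}−z̄) = (1.4400) + (0.0900) + (-0.0800) + (0.7200) + (0.8100) = 2.9800
Denominator Σ(z_t−z̄)² = 5.6400
r_1 = 2.9800 / 5.6400 = 0.528

0.528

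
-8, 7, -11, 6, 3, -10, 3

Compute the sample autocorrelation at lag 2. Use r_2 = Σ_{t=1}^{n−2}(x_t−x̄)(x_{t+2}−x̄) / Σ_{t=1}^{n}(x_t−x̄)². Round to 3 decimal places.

Mean x̄ = (-8 + 7 − 11 + 6 + 3 − 10 + 3)/7 = -1.4286
Σ(x_t−x̄)(x_{t+2}−x̄) = (62.8980) + (62.6122) + (-42.3878) + (-63.6735) + (19.6122) = 39.0612
Denominator Σ(x_t−x̄)² = 373.7143
r_2 = 39.0612 / 373.7143 = 0.105

0.105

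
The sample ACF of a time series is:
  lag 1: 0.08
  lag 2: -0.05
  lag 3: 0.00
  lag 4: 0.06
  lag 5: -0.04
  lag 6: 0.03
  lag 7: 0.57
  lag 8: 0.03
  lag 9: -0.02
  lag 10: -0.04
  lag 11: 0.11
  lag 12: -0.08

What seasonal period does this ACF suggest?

7

The largest autocorrelation is r_7 = 0.57; the remaining lags stay at or below 0.11.
The dominant spike at lag 7 indicates a seasonal period of 7.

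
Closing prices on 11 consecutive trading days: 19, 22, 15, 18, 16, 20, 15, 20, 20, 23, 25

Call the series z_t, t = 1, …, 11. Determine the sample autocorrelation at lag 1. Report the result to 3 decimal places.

0.130

Mean z̄ = (19 + 22 + 15 + 18 + 16 + 20 + 15 + 20 + 20 + 23 + 25)/11 = 19.3636
Numerator Σ_{t=1}^{10}(z_t−z̄)(z_{t+1}−z̄) = 13.5950
Denominator Σ(z_t−z̄)² = 104.5455
r_1 = 13.5950 / 104.5455 = 0.130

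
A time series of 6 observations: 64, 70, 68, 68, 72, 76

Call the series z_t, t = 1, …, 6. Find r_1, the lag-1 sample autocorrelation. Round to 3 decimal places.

0.135

Mean z̄ = (64 + 70 + 68 + 68 + 72 + 76)/6 = 69.6667
Deviations from mean: -5.6667, 0.3333, -1.6667, -1.6667, 2.3333, 6.3333
Σ(z_t−z̄)(z_{t+1}−z̄) = (-1.8889) + (-0.5556) + (2.7778) + (-3.8889) + (14.7778) = 11.2222
Denominator Σ(z_t−z̄)² = 83.3333
r_1 = 11.2222 / 83.3333 = 0.135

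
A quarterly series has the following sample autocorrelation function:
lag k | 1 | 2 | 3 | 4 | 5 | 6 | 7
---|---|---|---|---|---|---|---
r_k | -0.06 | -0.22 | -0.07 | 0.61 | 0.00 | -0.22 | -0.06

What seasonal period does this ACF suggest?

4

The largest autocorrelation is r_4 = 0.61; the remaining lags stay at or below 0.00.
The dominant spike at lag 4 indicates a seasonal period of 4.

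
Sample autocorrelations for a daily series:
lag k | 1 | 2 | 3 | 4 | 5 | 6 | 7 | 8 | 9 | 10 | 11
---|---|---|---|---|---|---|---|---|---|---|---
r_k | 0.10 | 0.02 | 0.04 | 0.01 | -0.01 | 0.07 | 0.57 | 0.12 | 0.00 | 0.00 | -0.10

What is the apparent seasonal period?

7

The largest autocorrelation is r_7 = 0.57; the remaining lags stay at or below 0.12.
The dominant spike at lag 7 indicates a seasonal period of 7.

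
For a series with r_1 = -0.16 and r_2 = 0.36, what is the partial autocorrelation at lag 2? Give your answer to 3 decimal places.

0.343

φ_{22} = (r_2 − r_1²) / (1 − r_1²)
r_1² = (-0.16)² = 0.0256
Numerator = 0.36 − 0.0256 = 0.3344; denominator = 1 − 0.0256 = 0.9744
φ_{22} = 0.3344 / 0.9744 = 0.343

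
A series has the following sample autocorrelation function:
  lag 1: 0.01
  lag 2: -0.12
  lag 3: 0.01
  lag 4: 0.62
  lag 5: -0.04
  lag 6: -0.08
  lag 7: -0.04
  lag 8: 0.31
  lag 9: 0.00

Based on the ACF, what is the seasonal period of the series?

The largest autocorrelation is r_4 = 0.62, with a weaker echo at lag 8 (0.31); the remaining lags stay at or below 0.01.
The dominant spike at lag 4 indicates a seasonal period of 4.

4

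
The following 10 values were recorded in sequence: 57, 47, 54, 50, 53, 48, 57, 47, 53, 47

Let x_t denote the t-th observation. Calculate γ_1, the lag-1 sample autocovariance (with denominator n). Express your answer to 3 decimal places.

-10.539

Mean x̄ = (57 + 47 + 54 + 50 + 53 + 48 + 57 + 47 + 53 + 47)/10 = 51.3000
Σ_{t=1}^{9}(x_t−x̄)(x_{t+1}−x̄) = -105.3900
γ_1 = -105.3900 / 10 = -10.539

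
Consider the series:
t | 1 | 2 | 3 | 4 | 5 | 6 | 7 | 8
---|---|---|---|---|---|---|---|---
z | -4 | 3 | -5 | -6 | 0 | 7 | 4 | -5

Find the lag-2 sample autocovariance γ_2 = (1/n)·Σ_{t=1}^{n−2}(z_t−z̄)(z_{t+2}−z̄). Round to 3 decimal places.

Mean z̄ = (-4 + 3 − 5 − 6 + 0 + 7 + 4 − 5)/8 = -0.7500
Deviations: -3.2500, 3.7500, -4.2500, -5.2500, 0.7500, 7.7500, 4.7500, -4.2500
Σ_{t=1}^{6}(z_t−z̄)(z_{t+2}−z̄) = -79.1250
γ_2 = -79.1250 / 8 = -9.891

-9.891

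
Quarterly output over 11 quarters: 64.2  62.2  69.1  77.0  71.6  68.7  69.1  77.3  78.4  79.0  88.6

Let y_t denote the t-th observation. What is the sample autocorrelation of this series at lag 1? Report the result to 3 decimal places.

Mean ȳ = (64.2 + 62.2 + 69.1 + 77.0 + 71.6 + 68.7 + 69.1 + 77.3 + 78.4 + 79.0 + 88.6)/11 = 73.2000
Numerator Σ_{t=1}^{10}(y_t−ȳ)(y_{t+1}−ȳ) = 272.0800
Denominator Σ(y_t−ȳ)² = 587.5200
r_1 = 272.0800 / 587.5200 = 0.463

0.463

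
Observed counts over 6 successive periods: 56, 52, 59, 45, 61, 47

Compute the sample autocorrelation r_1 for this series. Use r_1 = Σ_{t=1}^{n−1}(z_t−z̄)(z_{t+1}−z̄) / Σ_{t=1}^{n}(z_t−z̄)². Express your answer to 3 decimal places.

Mean z̄ = (56 + 52 + 59 + 45 + 61 + 47)/6 = 53.3333
Deviations from mean: 2.6667, -1.3333, 5.6667, -8.3333, 7.6667, -6.3333
Σ(z_t−z̄)(z_{t+1}−z̄) = (-3.5556) + (-7.5556) + (-47.2222) + (-63.8889) + (-48.5556) = -170.7778
Denominator Σ(z_t−z̄)² = 209.3333
r_1 = -170.7778 / 209.3333 = -0.816

-0.816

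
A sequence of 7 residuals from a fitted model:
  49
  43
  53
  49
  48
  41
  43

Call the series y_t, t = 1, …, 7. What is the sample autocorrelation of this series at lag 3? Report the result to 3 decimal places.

Mean ȳ = (49 + 43 + 53 + 49 + 48 + 41 + 43)/7 = 46.5714
Σ(y_t−ȳ)(y_{t+3}−ȳ) = (5.8980) + (-5.1020) + (-35.8163) + (-8.6735) = -43.6939
Denominator Σ(y_t−ȳ)² = 111.7143
r_3 = -43.6939 / 111.7143 = -0.391

-0.391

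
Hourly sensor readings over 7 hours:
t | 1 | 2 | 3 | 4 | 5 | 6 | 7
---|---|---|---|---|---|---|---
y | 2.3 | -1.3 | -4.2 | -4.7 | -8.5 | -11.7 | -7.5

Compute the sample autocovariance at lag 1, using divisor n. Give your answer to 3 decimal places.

9.841

Mean ȳ = (2.3 − 1.3 − 4.2 − 4.7 − 8.5 − 11.7 − 7.5)/7 = -5.0857
Deviations: 7.3857, 3.7857, 0.8857, 0.3857, -3.4143, -6.6143, -2.4143
Σ_{t=1}^{6}(y_t−ȳ)(y_{t+1}−ȳ) = 68.8898
γ_1 = 68.8898 / 7 = 9.841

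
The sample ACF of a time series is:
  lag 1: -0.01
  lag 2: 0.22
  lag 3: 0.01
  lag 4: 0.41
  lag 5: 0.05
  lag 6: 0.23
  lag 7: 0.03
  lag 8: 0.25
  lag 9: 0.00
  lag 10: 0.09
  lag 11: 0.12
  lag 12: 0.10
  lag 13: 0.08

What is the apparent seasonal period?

4

The largest autocorrelation is r_4 = 0.41, with a weaker echo at lag 8 (0.25); the remaining lags stay at or below 0.23.
The dominant spike at lag 4 indicates a seasonal period of 4.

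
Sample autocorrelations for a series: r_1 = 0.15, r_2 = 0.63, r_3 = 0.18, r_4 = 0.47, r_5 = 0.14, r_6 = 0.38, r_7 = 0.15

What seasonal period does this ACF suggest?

2

The largest autocorrelation is r_2 = 0.63, with weaker echoes at lags 4 (0.47) and 6 (0.38); the remaining lags stay at or below 0.18.
The dominant spike at lag 2 indicates a seasonal period of 2.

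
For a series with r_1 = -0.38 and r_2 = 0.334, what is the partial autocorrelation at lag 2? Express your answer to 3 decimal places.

φ_{22} = (r_2 − r_1²) / (1 − r_1²)
r_1² = (-0.38)² = 0.1444
Numerator = 0.334 − 0.1444 = 0.1896; denominator = 1 − 0.1444 = 0.8556
φ_{22} = 0.1896 / 0.8556 = 0.222

0.222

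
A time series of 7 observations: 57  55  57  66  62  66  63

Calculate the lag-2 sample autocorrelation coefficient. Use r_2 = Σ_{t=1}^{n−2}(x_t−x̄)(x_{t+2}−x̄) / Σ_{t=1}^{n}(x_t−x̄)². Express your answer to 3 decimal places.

Mean x̄ = (57 + 55 + 57 + 66 + 62 + 66 + 63)/7 = 60.8571
Deviations from mean: -3.8571, -5.8571, -3.8571, 5.1429, 1.1429, 5.1429, 2.1429
Σ(x_t−x̄)(x_{t+2}−x̄) = (14.8776) + (-30.1224) + (-4.4082) + (26.4490) + (2.4490) = 9.2449
Denominator Σ(x_t−x̄)² = 122.8571
r_2 = 9.2449 / 122.8571 = 0.075

0.075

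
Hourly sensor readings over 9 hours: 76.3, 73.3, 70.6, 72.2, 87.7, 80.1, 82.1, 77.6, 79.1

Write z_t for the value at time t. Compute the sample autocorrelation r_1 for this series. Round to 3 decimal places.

0.242

Mean z̄ = (76.3 + 73.3 + 70.6 + 72.2 + 87.7 + 80.1 + 82.1 + 77.6 + 79.1)/9 = 77.6667
Numerator Σ_{t=1}^{8}(z_t−z̄)(z_{t+1}−z̄) = 55.4189
Denominator Σ(z_t−z̄)² = 229.0600
r_1 = 55.4189 / 229.0600 = 0.242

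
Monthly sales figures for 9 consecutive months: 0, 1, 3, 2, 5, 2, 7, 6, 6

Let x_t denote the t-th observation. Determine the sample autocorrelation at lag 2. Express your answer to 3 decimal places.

Mean x̄ = (0 + 1 + 3 + 2 + 5 + 2 + 7 + 6 + 6)/9 = 3.5556
Σ(x_t−x̄)(x_{t+2}−x̄) = (1.9753) + (3.9753) + (-0.8025) + (2.4198) + (4.9753) + (-3.8025) + (8.4198) = 17.1605
Denominator Σ(x_t−x̄)² = 50.2222
r_2 = 17.1605 / 50.2222 = 0.342

0.342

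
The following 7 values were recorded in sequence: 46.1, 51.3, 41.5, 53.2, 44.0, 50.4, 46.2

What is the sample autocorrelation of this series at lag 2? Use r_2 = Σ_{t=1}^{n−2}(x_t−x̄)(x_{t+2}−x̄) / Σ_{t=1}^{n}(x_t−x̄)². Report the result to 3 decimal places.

Mean x̄ = (46.1 + 51.3 + 41.5 + 53.2 + 44.0 + 50.4 + 46.2)/7 = 47.5286
Σ(x_t−x̄)(x_{t+2}−x̄) = (8.6122) + (21.3894) + (21.2722) + (16.2851) + (4.6880) = 72.2469
Denominator Σ(x_t−x̄)² = 107.2343
r_2 = 72.2469 / 107.2343 = 0.674

0.674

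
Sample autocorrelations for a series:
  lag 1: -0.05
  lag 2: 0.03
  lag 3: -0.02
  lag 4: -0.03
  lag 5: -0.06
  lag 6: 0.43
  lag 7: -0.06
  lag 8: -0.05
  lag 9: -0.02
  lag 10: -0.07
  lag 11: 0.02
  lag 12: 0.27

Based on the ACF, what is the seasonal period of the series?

6

The largest autocorrelation is r_6 = 0.43, with a weaker echo at lag 12 (0.27); the remaining lags stay at or below 0.03.
The dominant spike at lag 6 indicates a seasonal period of 6.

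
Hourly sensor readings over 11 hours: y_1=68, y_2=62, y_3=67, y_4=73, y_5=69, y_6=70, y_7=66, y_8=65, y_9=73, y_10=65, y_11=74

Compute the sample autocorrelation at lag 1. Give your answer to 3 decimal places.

Mean ȳ = (68 + 62 + 67 + 73 + 69 + 70 + 66 + 65 + 73 + 65 + 74)/11 = 68.3636
Numerator Σ_{t=1}^{10}(y_t−ȳ)(y_{t+1}−ȳ) = -37.4050
Denominator Σ(y_t−ȳ)² = 148.5455
r_1 = -37.4050 / 148.5455 = -0.252

-0.252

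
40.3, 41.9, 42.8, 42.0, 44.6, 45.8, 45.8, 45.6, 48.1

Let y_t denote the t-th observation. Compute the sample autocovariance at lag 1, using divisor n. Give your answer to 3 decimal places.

2.799

Mean ȳ = (40.3 + 41.9 + 42.8 + 42.0 + 44.6 + 45.8 + 45.8 + 45.6 + 48.1)/9 = 44.1000
Σ_{t=1}^{8}(y_t−ȳ)(y_{t+1}−ȳ) = 25.1900
γ_1 = 25.1900 / 9 = 2.799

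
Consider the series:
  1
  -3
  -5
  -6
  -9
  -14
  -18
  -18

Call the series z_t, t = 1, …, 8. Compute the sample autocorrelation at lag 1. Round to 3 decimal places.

0.638

Mean z̄ = (1 − 3 − 5 − 6 − 9 − 14 − 18 − 18)/8 = -9.0000
Σ(z_t−z̄)(z_{t+1}−z̄) = (60.0000) + (24.0000) + (12.0000) + (0.0000) + (0.0000) + (45.0000) + (81.0000) = 222.0000
Denominator Σ(z_t−z̄)² = 348.0000
r_1 = 222.0000 / 348.0000 = 0.638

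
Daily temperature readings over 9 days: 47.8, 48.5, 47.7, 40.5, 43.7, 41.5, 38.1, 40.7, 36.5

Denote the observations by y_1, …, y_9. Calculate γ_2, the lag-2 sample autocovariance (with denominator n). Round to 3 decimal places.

5.205

Mean ȳ = (47.8 + 48.5 + 47.7 + 40.5 + 43.7 + 41.5 + 38.1 + 40.7 + 36.5)/9 = 42.7778
Σ_{t=1}^{7}(y_t−ȳ)(y_{t+2}−ȳ) = 46.8435
γ_2 = 46.8435 / 9 = 5.205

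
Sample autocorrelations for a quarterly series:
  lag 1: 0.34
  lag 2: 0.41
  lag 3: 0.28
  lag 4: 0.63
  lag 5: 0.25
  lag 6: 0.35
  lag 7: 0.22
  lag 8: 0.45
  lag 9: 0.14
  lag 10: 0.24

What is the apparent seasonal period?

The largest autocorrelation is r_4 = 0.63, with a weaker echo at lag 8 (0.45); the remaining lags stay at or below 0.41.
The dominant spike at lag 4 indicates a seasonal period of 4.

4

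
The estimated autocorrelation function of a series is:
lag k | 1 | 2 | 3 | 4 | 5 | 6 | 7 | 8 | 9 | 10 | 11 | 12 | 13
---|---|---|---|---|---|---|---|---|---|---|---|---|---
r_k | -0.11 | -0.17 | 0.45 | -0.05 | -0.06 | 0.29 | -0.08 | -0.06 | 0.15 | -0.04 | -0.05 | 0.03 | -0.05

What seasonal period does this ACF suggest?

3

The largest autocorrelation is r_3 = 0.45, with weaker echoes at lags 6 (0.29) and 9 (0.15); the remaining lags stay at or below 0.03.
The dominant spike at lag 3 indicates a seasonal period of 3.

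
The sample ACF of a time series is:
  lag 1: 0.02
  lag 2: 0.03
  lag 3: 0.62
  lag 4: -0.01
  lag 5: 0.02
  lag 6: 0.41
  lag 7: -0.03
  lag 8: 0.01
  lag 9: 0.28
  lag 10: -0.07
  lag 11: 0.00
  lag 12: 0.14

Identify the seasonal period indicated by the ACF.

The largest autocorrelation is r_3 = 0.62, with weaker echoes at lags 6 (0.41) and 9 (0.28); the remaining lags stay at or below 0.14.
The dominant spike at lag 3 indicates a seasonal period of 3.

3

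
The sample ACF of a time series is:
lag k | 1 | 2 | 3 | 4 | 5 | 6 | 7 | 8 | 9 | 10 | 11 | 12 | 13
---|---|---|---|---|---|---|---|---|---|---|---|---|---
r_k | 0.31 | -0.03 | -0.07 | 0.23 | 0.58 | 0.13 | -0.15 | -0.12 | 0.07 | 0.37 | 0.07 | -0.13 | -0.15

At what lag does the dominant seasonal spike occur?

5

The largest autocorrelation is r_5 = 0.58, with a weaker echo at lag 10 (0.37); the remaining lags stay at or below 0.31.
The dominant spike at lag 5 indicates a seasonal period of 5.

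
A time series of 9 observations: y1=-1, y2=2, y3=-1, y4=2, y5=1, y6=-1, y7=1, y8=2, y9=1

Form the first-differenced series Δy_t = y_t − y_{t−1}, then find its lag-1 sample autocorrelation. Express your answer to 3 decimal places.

-0.588

First differences Δy: 3, -3, 3, -1, -2, 2, 1, -1
Mean of differences = 0.2500
Numerator Σ(Δy_t−Δȳ)(Δy_{t+1}−Δȳ) = -22.0625
Denominator Σ(Δy_t−Δȳ)² = 37.5000
r_1(Δy) = -22.0625 / 37.5000 = -0.588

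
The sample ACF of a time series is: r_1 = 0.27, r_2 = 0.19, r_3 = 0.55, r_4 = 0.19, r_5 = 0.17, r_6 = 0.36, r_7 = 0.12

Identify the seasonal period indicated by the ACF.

3

The largest autocorrelation is r_3 = 0.55, with a weaker echo at lag 6 (0.36); the remaining lags stay at or below 0.27. The elevated value at lag 1 (0.27), dropping to 0.19 at lag 2, reflects decaying short-term dependence rather than seasonality.
The dominant spike at lag 3 indicates a seasonal period of 3.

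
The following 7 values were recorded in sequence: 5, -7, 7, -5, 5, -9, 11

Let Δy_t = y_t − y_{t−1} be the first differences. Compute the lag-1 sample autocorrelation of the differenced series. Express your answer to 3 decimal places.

-0.745

First differences Δy: -12, 14, -12, 10, -14, 20
Mean of differences = 1.0000
Numerator Σ(Δy_t−Δȳ)(Δy_{t+1}−Δȳ) = -875.0000
Denominator Σ(Δy_t−Δȳ)² = 1174.0000
r_1(Δy) = -875.0000 / 1174.0000 = -0.745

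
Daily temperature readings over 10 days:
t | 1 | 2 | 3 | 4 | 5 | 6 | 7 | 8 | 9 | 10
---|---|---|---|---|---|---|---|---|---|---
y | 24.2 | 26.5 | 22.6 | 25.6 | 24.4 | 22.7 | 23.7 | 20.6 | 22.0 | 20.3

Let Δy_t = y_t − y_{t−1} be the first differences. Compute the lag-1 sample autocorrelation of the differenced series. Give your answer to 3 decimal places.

-0.754

First differences Δy: 2.3, -3.9, 3.0, -1.2, -1.7, 1.0, -3.1, 1.4, -1.7
Mean of differences = -0.4333
Numerator Σ(Δy_t−Δȳ)(Δy_{t+1}−Δȳ) = -35.8878
Denominator Σ(Δy_t−Δȳ)² = 47.6000
r_1(Δy) = -35.8878 / 47.6000 = -0.754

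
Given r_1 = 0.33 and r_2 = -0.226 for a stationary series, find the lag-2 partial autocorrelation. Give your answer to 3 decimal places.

φ_{22} = (r_2 − r_1²) / (1 − r_1²)
r_1² = (0.33)² = 0.1089
Numerator = -0.226 − 0.1089 = -0.3349; denominator = 1 − 0.1089 = 0.8911
φ_{22} = -0.3349 / 0.8911 = -0.376

-0.376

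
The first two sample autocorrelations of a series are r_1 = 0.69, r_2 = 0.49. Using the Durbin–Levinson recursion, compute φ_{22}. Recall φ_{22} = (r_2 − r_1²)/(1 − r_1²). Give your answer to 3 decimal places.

0.027

φ_{22} = (r_2 − r_1²) / (1 − r_1²)
r_1² = (0.69)² = 0.4761
Numerator = 0.49 − 0.4761 = 0.0139; denominator = 1 − 0.4761 = 0.5239
φ_{22} = 0.0139 / 0.5239 = 0.027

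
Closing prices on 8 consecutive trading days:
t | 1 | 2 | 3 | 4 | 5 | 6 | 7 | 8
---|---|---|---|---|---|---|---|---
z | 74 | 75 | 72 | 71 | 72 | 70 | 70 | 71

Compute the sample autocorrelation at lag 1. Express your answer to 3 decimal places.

Mean z̄ = (74 + 75 + 72 + 71 + 72 + 70 + 70 + 71)/8 = 71.8750
Deviations from mean: 2.1250, 3.1250, 0.1250, -0.8750, 0.1250, -1.8750, -1.8750, -0.8750
Σ(z_t−z̄)(z_{t+1}−z̄) = (6.6406) + (0.3906) + (-0.1094) + (-0.1094) + (-0.2344) + (3.5156) + (1.6406) = 11.7344
Denominator Σ(z_t−z̄)² = 22.8750
r_1 = 11.7344 / 22.8750 = 0.513

0.513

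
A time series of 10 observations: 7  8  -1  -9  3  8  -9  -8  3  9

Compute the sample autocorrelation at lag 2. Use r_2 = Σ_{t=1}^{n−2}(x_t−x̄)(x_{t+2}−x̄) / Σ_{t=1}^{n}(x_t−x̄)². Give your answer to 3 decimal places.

Mean x̄ = (7 + 8 − 1 − 9 + 3 + 8 − 9 − 8 + 3 + 9)/10 = 1.1000
Numerator Σ_{t=1}^{8}(x_t−x̄)(x_{t+2}−x̄) = -328.8200
Denominator Σ(x_t−x̄)² = 490.9000
r_2 = -328.8200 / 490.9000 = -0.670

-0.670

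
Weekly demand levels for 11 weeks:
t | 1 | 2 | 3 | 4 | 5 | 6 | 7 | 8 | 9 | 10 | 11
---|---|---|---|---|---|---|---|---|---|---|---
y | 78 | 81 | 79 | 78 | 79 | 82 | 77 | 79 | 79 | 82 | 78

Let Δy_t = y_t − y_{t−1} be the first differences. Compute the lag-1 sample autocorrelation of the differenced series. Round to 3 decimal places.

-0.500

First differences Δy: 3, -2, -1, 1, 3, -5, 2, 0, 3, -4
Mean of differences = 0.0000
Numerator Σ(Δy_t−Δȳ)(Δy_{t+1}−Δȳ) = -39.0000
Denominator Σ(Δy_t−Δȳ)² = 78.0000
r_1(Δy) = -39.0000 / 78.0000 = -0.500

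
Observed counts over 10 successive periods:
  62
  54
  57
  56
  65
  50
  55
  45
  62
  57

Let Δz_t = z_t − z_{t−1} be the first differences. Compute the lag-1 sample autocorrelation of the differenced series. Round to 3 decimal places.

First differences Δz: -8, 3, -1, 9, -15, 5, -10, 17, -5
Mean of differences = -0.5556
Numerator Σ(Δz_t−Δz̄)(Δz_{t+1}−Δz̄) = -546.8642
Denominator Σ(Δz_t−Δz̄)² = 816.2222
r_1(Δz) = -546.8642 / 816.2222 = -0.670

-0.670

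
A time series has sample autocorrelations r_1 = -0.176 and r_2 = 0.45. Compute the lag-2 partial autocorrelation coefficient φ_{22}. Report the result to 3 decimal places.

0.432

φ_{22} = (r_2 − r_1²) / (1 − r_1²)
r_1² = (-0.176)² = 0.030976
Numerator = 0.45 − 0.0310 = 0.4190; denominator = 1 − 0.0310 = 0.9690
φ_{22} = 0.4190 / 0.9690 = 0.432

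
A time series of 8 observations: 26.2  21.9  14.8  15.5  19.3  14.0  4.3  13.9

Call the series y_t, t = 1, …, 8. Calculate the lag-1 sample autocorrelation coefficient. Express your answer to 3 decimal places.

Mean ȳ = (26.2 + 21.9 + 14.8 + 15.5 + 19.3 + 14.0 + 4.3 + 13.9)/8 = 16.2375
Deviations from mean: 9.9625, 5.6625, -1.4375, -0.7375, 3.0625, -2.2375, -11.9375, -2.3375
Σ(y_t−ȳ)(y_{t+1}−ȳ) = (56.4127) + (-8.1398) + (1.0602) + (-2.2586) + (-6.8523) + (26.7102) + (27.9039) = 94.8361
Denominator Σ(y_t−ȳ)² = 296.2788
r_1 = 94.8361 / 296.2788 = 0.320

0.320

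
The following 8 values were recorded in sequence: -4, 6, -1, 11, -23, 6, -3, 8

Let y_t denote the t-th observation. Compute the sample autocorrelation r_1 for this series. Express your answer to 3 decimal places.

Mean ȳ = (-4 + 6 − 1 + 11 − 23 + 6 − 3 + 8)/8 = 0.0000
Numerator Σ_{t=1}^{7}(y_t−ȳ)(y_{t+1}−ȳ) = -474.0000
Denominator Σ(y_t−ȳ)² = 812.0000
r_1 = -474.0000 / 812.0000 = -0.584

-0.584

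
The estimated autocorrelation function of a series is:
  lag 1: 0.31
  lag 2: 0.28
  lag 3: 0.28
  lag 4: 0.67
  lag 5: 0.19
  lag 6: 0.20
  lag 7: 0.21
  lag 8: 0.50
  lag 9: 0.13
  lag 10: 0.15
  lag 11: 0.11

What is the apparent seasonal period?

4

The largest autocorrelation is r_4 = 0.67, with a weaker echo at lag 8 (0.50); the remaining lags stay at or below 0.31. The elevated value at lag 1 (0.31), dropping to 0.28 at lag 2, reflects decaying short-term dependence rather than seasonality.
The dominant spike at lag 4 indicates a seasonal period of 4.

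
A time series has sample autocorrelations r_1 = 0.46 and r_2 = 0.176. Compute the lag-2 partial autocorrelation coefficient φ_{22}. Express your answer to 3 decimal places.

φ_{22} = (r_2 − r_1²) / (1 − r_1²)
r_1² = (0.46)² = 0.2116
Numerator = 0.176 − 0.2116 = -0.0356; denominator = 1 − 0.2116 = 0.7884
φ_{22} = -0.0356 / 0.7884 = -0.045

-0.045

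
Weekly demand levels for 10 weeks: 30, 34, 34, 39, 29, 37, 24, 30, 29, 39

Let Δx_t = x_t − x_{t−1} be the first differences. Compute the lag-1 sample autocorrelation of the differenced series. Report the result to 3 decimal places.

-0.645

First differences Δx: 4, 0, 5, -10, 8, -13, 6, -1, 10
Mean of differences = 1.0000
Numerator Σ(Δx_t−Δx̄)(Δx_{t+1}−Δx̄) = -324.0000
Denominator Σ(Δx_t−Δx̄)² = 502.0000
r_1(Δx) = -324.0000 / 502.0000 = -0.645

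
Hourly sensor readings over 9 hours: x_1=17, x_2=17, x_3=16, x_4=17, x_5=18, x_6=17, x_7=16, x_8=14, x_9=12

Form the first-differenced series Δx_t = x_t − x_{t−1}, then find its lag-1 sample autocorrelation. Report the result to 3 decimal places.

First differences Δx: 0, -1, 1, 1, -1, -1, -2, -2
Mean of differences = -0.6250
Numerator Σ(Δx_t−Δx̄)(Δx_{t+1}−Δx̄) = 3.7344
Denominator Σ(Δx_t−Δx̄)² = 9.8750
r_1(Δx) = 3.7344 / 9.8750 = 0.378

0.378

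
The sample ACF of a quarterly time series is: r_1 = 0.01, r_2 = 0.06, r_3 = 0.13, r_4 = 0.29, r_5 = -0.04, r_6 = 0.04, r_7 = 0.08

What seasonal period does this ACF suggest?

The largest autocorrelation is r_4 = 0.29; the remaining lags stay at or below 0.13.
The dominant spike at lag 4 indicates a seasonal period of 4.

4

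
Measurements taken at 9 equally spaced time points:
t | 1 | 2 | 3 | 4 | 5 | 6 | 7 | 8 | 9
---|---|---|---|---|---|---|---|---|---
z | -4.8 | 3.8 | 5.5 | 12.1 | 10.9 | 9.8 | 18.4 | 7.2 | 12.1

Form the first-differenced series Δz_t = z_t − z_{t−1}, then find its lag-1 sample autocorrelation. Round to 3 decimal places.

-0.493

First differences Δz: 8.6, 1.7, 6.6, -1.2, -1.1, 8.6, -11.2, 4.9
Mean of differences = 2.1125
Numerator Σ(Δz_t−Δz̄)(Δz_{t+1}−Δz̄) = -153.0652
Denominator Σ(Δz_t−Δz̄)² = 310.7688
r_1(Δz) = -153.0652 / 310.7688 = -0.493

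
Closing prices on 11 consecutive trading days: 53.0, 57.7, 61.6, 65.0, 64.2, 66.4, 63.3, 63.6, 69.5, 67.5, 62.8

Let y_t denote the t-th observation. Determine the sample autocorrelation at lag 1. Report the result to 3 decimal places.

0.457

Mean ȳ = (53.0 + 57.7 + 61.6 + 65.0 + 64.2 + 66.4 + 63.3 + 63.6 + 69.5 + 67.5 + 62.8)/11 = 63.1455
Numerator Σ_{t=1}^{10}(y_t−ȳ)(y_{t+1}−ȳ) = 95.8125
Denominator Σ(y_t−ȳ)² = 209.8073
r_1 = 95.8125 / 209.8073 = 0.457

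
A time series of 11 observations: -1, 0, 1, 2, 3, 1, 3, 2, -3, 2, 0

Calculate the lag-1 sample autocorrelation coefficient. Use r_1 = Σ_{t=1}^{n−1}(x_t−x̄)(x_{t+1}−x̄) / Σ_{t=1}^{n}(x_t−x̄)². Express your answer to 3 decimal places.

-0.086

Mean x̄ = (-1 + 0 + 1 + 2 + 3 + 1 + 3 + 2 − 3 + 2 + 0)/11 = 0.9091
Numerator Σ_{t=1}^{10}(x_t−x̄)(x_{t+1}−x̄) = -2.8264
Denominator Σ(x_t−x̄)² = 32.9091
r_1 = -2.8264 / 32.9091 = -0.086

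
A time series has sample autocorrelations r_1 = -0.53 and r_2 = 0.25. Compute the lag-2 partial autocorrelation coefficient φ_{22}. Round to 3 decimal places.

-0.043

φ_{22} = (r_2 − r_1²) / (1 − r_1²)
r_1² = (-0.53)² = 0.2809
Numerator = 0.25 − 0.2809 = -0.0309; denominator = 1 − 0.2809 = 0.7191
φ_{22} = -0.0309 / 0.7191 = -0.043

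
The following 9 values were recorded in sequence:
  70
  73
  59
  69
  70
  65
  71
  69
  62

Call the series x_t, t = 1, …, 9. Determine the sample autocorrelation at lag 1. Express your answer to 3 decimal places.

Mean x̄ = (70 + 73 + 59 + 69 + 70 + 65 + 71 + 69 + 62)/9 = 67.5556
Numerator Σ_{t=1}^{8}(x_t−x̄)(x_{t+1}−x̄) = -60.1975
Denominator Σ(x_t−x̄)² = 168.2222
r_1 = -60.1975 / 168.2222 = -0.358

-0.358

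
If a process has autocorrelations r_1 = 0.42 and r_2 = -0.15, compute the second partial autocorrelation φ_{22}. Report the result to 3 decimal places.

-0.396

φ_{22} = (r_2 − r_1²) / (1 − r_1²)
r_1² = (0.42)² = 0.1764
Numerator = -0.15 − 0.1764 = -0.3264; denominator = 1 − 0.1764 = 0.8236
φ_{22} = -0.3264 / 0.8236 = -0.396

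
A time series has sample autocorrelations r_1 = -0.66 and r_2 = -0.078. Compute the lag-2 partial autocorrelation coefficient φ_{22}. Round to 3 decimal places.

-0.910

φ_{22} = (r_2 − r_1²) / (1 − r_1²)
r_1² = (-0.66)² = 0.4356
Numerator = -0.078 − 0.4356 = -0.5136; denominator = 1 − 0.4356 = 0.5644
φ_{22} = -0.5136 / 0.5644 = -0.910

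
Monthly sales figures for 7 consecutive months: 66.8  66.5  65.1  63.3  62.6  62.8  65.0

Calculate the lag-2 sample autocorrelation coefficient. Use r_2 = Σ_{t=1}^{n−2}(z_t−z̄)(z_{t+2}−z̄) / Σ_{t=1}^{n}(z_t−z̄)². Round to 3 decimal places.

-0.049

Mean z̄ = (66.8 + 66.5 + 65.1 + 63.3 + 62.6 + 62.8 + 65.0)/7 = 64.5857
Σ(z_t−z̄)(z_{t+2}−z̄) = (1.1388) + (-2.4612) + (-1.0212) + (2.2959) + (-0.8227) = -0.8704
Denominator Σ(z_t−z̄)² = 17.7886
r_2 = -0.8704 / 17.7886 = -0.049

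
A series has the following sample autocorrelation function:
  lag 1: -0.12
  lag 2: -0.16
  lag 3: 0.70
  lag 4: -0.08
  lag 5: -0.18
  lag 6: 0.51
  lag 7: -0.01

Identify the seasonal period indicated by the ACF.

The largest autocorrelation is r_3 = 0.70, with a weaker echo at lag 6 (0.51); the remaining lags stay at or below -0.01.
The dominant spike at lag 3 indicates a seasonal period of 3.

3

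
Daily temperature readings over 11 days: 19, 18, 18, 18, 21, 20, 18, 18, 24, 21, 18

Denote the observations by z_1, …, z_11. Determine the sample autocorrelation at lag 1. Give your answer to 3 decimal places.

0.079

Mean z̄ = (19 + 18 + 18 + 18 + 21 + 20 + 18 + 18 + 24 + 21 + 18)/11 = 19.3636
Numerator Σ_{t=1}^{10}(z_t−z̄)(z_{t+1}−z̄) = 3.0496
Denominator Σ(z_t−z̄)² = 38.5455
r_1 = 3.0496 / 38.5455 = 0.079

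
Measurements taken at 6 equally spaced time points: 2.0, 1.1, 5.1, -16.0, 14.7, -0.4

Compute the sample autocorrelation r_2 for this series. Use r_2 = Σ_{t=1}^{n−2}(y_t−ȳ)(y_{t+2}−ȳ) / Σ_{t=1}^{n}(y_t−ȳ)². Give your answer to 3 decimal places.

Mean ȳ = (2.0 + 1.1 + 5.1 − 16.0 + 14.7 − 0.4)/6 = 1.0833
Deviations from mean: 0.9167, 0.0167, 4.0167, -17.0833, 13.6167, -1.4833
Σ(y_t−ȳ)(y_{t+2}−ȳ) = (3.6819) + (-0.2847) + (54.6936) + (25.3403) = 83.4311
Denominator Σ(y_t−ȳ)² = 496.4283
r_2 = 83.4311 / 496.4283 = 0.168

0.168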